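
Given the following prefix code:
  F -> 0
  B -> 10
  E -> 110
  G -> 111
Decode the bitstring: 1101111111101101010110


Decoding step by step:
Bits 110 -> E
Bits 111 -> G
Bits 111 -> G
Bits 110 -> E
Bits 110 -> E
Bits 10 -> B
Bits 10 -> B
Bits 110 -> E


Decoded message: EGGEEBBE


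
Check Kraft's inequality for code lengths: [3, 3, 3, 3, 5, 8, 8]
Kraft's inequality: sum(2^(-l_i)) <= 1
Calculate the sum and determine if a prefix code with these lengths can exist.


Sum = 2^(-3) + 2^(-3) + 2^(-3) + 2^(-3) + 2^(-5) + 2^(-8) + 2^(-8)
    = 0.125 + 0.125 + 0.125 + 0.125 + 0.03125 + 0.00390625 + 0.00390625
    = 138/256 = 0.5390625
Since 0.5390625 <= 1, Kraft's inequality IS satisfied.
A prefix code with these lengths CAN exist.

Kraft sum = 0.5390625. Satisfied.


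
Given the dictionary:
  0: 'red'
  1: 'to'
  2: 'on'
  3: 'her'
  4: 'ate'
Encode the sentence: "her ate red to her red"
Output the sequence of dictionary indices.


Look up each word in the dictionary:
  'her' -> 3
  'ate' -> 4
  'red' -> 0
  'to' -> 1
  'her' -> 3
  'red' -> 0

Encoded: [3, 4, 0, 1, 3, 0]


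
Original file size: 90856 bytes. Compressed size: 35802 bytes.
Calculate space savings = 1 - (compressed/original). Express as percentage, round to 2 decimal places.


ratio = compressed/original = 35802/90856 = 0.394052
savings = 1 - ratio = 1 - 0.394052 = 0.605948
as a percentage: 0.605948 * 100 = 60.59%

Space savings = 1 - 35802/90856 = 60.59%


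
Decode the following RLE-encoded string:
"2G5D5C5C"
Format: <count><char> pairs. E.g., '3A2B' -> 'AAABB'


Expanding each <count><char> pair:
  2G -> 'GG'
  5D -> 'DDDDD'
  5C -> 'CCCCC'
  5C -> 'CCCCC'

Decoded = GGDDDDDCCCCCCCCCC


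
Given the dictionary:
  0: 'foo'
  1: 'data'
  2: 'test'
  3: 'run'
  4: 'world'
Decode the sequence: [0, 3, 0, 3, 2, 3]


Look up each index in the dictionary:
  0 -> 'foo'
  3 -> 'run'
  0 -> 'foo'
  3 -> 'run'
  2 -> 'test'
  3 -> 'run'

Decoded: "foo run foo run test run"


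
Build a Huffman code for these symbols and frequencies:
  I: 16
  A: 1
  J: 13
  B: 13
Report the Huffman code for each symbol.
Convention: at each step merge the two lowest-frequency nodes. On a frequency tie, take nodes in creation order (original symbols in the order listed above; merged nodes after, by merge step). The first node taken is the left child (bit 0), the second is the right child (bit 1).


Huffman tree construction:
Step 1: Merge A(1) + J(13) = 14
Step 2: Merge B(13) + (A+J)(14) = 27
Step 3: Merge I(16) + (B+(A+J))(27) = 43
Read each symbol's code off the tree from the root (left child = 0, right child = 1).

Codes:
  I: 0 (length 1)
  A: 110 (length 3)
  J: 111 (length 3)
  B: 10 (length 2)
Average code length: 84/43 = 1.9535 bits/symbol


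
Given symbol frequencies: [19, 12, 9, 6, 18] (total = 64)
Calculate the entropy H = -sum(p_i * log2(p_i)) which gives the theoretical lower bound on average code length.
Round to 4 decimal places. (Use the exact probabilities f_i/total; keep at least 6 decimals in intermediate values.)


Per-symbol terms -p_i * log2(p_i) with p_i = f_i/64:
  p = 19/64 = 0.296875: log2(p) = -1.752072, -p*log2(p) = 0.520147
  p = 12/64 = 0.187500: log2(p) = -2.415037, -p*log2(p) = 0.452820
  p = 9/64 = 0.140625: log2(p) = -2.830075, -p*log2(p) = 0.397979
  p = 6/64 = 0.093750: log2(p) = -3.415037, -p*log2(p) = 0.320160
  p = 18/64 = 0.281250: log2(p) = -1.830075, -p*log2(p) = 0.514709
H = 0.520147 + 0.452820 + 0.397979 + 0.320160 + 0.514709 = 2.205815

H = 2.2058 bits/symbol


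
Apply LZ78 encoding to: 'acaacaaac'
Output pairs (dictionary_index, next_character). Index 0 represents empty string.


LZ78 encoding steps:
Dictionary: {0: ''}
Step 1: w='' (idx 0), next='a' -> output (0, 'a'), add 'a' as idx 1
Step 2: w='' (idx 0), next='c' -> output (0, 'c'), add 'c' as idx 2
Step 3: w='a' (idx 1), next='a' -> output (1, 'a'), add 'aa' as idx 3
Step 4: w='c' (idx 2), next='a' -> output (2, 'a'), add 'ca' as idx 4
Step 5: w='aa' (idx 3), next='c' -> output (3, 'c'), add 'aac' as idx 5


Encoded: [(0, 'a'), (0, 'c'), (1, 'a'), (2, 'a'), (3, 'c')]


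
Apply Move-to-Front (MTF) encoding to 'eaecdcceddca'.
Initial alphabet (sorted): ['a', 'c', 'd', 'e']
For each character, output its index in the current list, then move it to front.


MTF encoding:
'e': index 3 in ['a', 'c', 'd', 'e'] -> ['e', 'a', 'c', 'd']
'a': index 1 in ['e', 'a', 'c', 'd'] -> ['a', 'e', 'c', 'd']
'e': index 1 in ['a', 'e', 'c', 'd'] -> ['e', 'a', 'c', 'd']
'c': index 2 in ['e', 'a', 'c', 'd'] -> ['c', 'e', 'a', 'd']
'd': index 3 in ['c', 'e', 'a', 'd'] -> ['d', 'c', 'e', 'a']
'c': index 1 in ['d', 'c', 'e', 'a'] -> ['c', 'd', 'e', 'a']
'c': index 0 in ['c', 'd', 'e', 'a'] -> ['c', 'd', 'e', 'a']
'e': index 2 in ['c', 'd', 'e', 'a'] -> ['e', 'c', 'd', 'a']
'd': index 2 in ['e', 'c', 'd', 'a'] -> ['d', 'e', 'c', 'a']
'd': index 0 in ['d', 'e', 'c', 'a'] -> ['d', 'e', 'c', 'a']
'c': index 2 in ['d', 'e', 'c', 'a'] -> ['c', 'd', 'e', 'a']
'a': index 3 in ['c', 'd', 'e', 'a'] -> ['a', 'c', 'd', 'e']


Output: [3, 1, 1, 2, 3, 1, 0, 2, 2, 0, 2, 3]


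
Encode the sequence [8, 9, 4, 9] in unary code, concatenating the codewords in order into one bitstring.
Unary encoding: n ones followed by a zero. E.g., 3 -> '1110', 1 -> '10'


Encode each number as n ones followed by a terminating 0:
  8 -> 111111110 (9 bits)
  9 -> 1111111110 (10 bits)
  4 -> 11110 (5 bits)
  9 -> 1111111110 (10 bits)
Total length = 9 + 10 + 5 + 10 = 34 bits.

Unary([8, 9, 4, 9]) = 1111111101111111110111101111111110 (34 bits)


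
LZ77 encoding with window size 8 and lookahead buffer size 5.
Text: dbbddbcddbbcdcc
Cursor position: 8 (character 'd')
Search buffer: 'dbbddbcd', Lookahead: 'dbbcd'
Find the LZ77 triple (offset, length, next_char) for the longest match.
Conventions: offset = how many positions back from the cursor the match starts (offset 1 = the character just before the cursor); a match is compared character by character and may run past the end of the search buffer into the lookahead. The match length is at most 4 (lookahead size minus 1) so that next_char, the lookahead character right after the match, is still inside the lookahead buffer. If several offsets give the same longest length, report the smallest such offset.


Try each offset into the search buffer:
  offset=1 (pos 7, char 'd'): match length 1
  offset=2 (pos 6, char 'c'): match length 0
  offset=3 (pos 5, char 'b'): match length 0
  offset=4 (pos 4, char 'd'): match length 2
  offset=5 (pos 3, char 'd'): match length 1
  offset=6 (pos 2, char 'b'): match length 0
  offset=7 (pos 1, char 'b'): match length 0
  offset=8 (pos 0, char 'd'): match length 3
Longest match has length 3 at offset 8.
next_char = character at position 8 + 3 = 11 -> 'c'

Best match: offset=8, length=3 (matching 'dbb' starting at position 0)
LZ77 triple: (8, 3, 'c')


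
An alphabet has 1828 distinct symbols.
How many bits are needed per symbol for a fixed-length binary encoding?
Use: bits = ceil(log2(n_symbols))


log2(1828) = 10.8361
Bracket: 2^10 = 1024 < 1828 <= 2^11 = 2048
So ceil(log2(1828)) = 11

bits = ceil(log2(1828)) = ceil(10.8361) = 11 bits


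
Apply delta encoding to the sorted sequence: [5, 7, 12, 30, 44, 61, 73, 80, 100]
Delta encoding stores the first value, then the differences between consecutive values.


First value: 5
Deltas:
  7 - 5 = 2
  12 - 7 = 5
  30 - 12 = 18
  44 - 30 = 14
  61 - 44 = 17
  73 - 61 = 12
  80 - 73 = 7
  100 - 80 = 20


Delta encoded: [5, 2, 5, 18, 14, 17, 12, 7, 20]


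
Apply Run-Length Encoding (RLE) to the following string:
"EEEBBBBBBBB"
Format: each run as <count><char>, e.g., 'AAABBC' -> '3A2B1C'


Scanning runs left to right:
  i=0: run of 'E' x 3 -> '3E'
  i=3: run of 'B' x 8 -> '8B'

RLE = 3E8B


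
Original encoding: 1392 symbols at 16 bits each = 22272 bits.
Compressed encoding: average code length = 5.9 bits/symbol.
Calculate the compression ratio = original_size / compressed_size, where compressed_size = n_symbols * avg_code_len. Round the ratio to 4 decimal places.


original_size = n_symbols * orig_bits = 1392 * 16 = 22272 bits
compressed_size = n_symbols * avg_code_len = 1392 * 5.9 = 8212.8 bits
ratio = original_size / compressed_size = 22272 / 8212.8 = 2.7119

Compression ratio = 2.7119


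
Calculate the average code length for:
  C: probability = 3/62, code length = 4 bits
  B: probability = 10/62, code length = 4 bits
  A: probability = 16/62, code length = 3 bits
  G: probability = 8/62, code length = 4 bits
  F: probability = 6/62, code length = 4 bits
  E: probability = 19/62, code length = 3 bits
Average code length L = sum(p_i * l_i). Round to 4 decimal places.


Weighted contributions p_i * l_i:
  C: (3/62) * 4 = 12/62
  B: (10/62) * 4 = 40/62
  A: (16/62) * 3 = 48/62
  G: (8/62) * 4 = 32/62
  F: (6/62) * 4 = 24/62
  E: (19/62) * 3 = 57/62
Sum = (12 + 40 + 48 + 32 + 24 + 57)/62 = 213/62

L = 213/62 = 3.4355 bits/symbol


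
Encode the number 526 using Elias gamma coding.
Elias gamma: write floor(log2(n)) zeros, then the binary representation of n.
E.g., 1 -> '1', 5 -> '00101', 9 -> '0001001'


num_bits = floor(log2(526)) + 1 = 10
leading_zeros = num_bits - 1 = 9
binary(526) = 1000001110

Elias gamma(526) = '000000000' + '1000001110' = 0000000001000001110 (19 bits)


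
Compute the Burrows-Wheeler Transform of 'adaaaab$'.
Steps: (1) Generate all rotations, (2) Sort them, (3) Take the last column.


Rotations (sorted):
  0: $adaaaab -> last char: b
  1: aaaab$ad -> last char: d
  2: aaab$ada -> last char: a
  3: aab$adaa -> last char: a
  4: ab$adaaa -> last char: a
  5: adaaaab$ -> last char: $
  6: b$adaaaa -> last char: a
  7: daaaab$a -> last char: a


BWT = bdaaa$aa


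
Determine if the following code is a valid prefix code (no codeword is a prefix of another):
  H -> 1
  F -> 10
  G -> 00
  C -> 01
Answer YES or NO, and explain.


Checking each pair (does one codeword prefix another?):
  H='1' vs F='10': prefix -- VIOLATION

NO -- this is NOT a valid prefix code. H (1) is a prefix of F (10).


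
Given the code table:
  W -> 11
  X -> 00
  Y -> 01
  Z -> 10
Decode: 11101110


Decoding:
11 -> W
10 -> Z
11 -> W
10 -> Z


Result: WZWZ


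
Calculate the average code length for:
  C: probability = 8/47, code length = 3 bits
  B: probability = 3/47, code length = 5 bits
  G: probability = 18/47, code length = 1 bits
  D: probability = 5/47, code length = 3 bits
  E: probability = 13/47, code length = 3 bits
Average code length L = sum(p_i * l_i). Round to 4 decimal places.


Weighted contributions p_i * l_i:
  C: (8/47) * 3 = 24/47
  B: (3/47) * 5 = 15/47
  G: (18/47) * 1 = 18/47
  D: (5/47) * 3 = 15/47
  E: (13/47) * 3 = 39/47
Sum = (24 + 15 + 18 + 15 + 39)/47 = 111/47

L = 111/47 = 2.3617 bits/symbol


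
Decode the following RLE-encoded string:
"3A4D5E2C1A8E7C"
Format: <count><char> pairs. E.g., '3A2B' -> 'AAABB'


Expanding each <count><char> pair:
  3A -> 'AAA'
  4D -> 'DDDD'
  5E -> 'EEEEE'
  2C -> 'CC'
  1A -> 'A'
  8E -> 'EEEEEEEE'
  7C -> 'CCCCCCC'

Decoded = AAADDDDEEEEECCAEEEEEEEECCCCCCC


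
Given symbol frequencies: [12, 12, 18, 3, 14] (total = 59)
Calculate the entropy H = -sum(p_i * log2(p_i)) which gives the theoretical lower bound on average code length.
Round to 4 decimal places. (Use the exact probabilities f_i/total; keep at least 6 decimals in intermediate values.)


Per-symbol terms -p_i * log2(p_i) with p_i = f_i/59:
  p = 12/59 = 0.203390: log2(p) = -2.297681, -p*log2(p) = 0.467325
  p = 12/59 = 0.203390: log2(p) = -2.297681, -p*log2(p) = 0.467325
  p = 18/59 = 0.305085: log2(p) = -1.712718, -p*log2(p) = 0.522524
  p = 3/59 = 0.050847: log2(p) = -4.297681, -p*log2(p) = 0.218526
  p = 14/59 = 0.237288: log2(p) = -2.075288, -p*log2(p) = 0.492441
H = 0.467325 + 0.467325 + 0.522524 + 0.218526 + 0.492441 = 2.168141

H = 2.1681 bits/symbol


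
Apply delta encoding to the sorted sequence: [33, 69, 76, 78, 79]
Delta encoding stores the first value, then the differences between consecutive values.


First value: 33
Deltas:
  69 - 33 = 36
  76 - 69 = 7
  78 - 76 = 2
  79 - 78 = 1


Delta encoded: [33, 36, 7, 2, 1]


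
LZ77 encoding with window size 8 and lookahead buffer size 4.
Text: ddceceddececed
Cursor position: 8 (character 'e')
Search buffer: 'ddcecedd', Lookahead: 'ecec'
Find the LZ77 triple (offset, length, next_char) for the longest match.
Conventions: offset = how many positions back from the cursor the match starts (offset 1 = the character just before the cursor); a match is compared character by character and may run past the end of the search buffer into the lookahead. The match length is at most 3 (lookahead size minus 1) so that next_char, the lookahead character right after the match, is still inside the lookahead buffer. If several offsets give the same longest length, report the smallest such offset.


Try each offset into the search buffer:
  offset=1 (pos 7, char 'd'): match length 0
  offset=2 (pos 6, char 'd'): match length 0
  offset=3 (pos 5, char 'e'): match length 1
  offset=4 (pos 4, char 'c'): match length 0
  offset=5 (pos 3, char 'e'): match length 3
  offset=6 (pos 2, char 'c'): match length 0
  offset=7 (pos 1, char 'd'): match length 0
  offset=8 (pos 0, char 'd'): match length 0
Longest match has length 3 at offset 5.
next_char = character at position 8 + 3 = 11 -> 'c'

Best match: offset=5, length=3 (matching 'ece' starting at position 3)
LZ77 triple: (5, 3, 'c')


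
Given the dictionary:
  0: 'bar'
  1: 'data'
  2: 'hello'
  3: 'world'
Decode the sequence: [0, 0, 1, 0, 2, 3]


Look up each index in the dictionary:
  0 -> 'bar'
  0 -> 'bar'
  1 -> 'data'
  0 -> 'bar'
  2 -> 'hello'
  3 -> 'world'

Decoded: "bar bar data bar hello world"


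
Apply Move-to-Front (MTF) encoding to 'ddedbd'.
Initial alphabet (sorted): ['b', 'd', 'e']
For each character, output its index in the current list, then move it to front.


MTF encoding:
'd': index 1 in ['b', 'd', 'e'] -> ['d', 'b', 'e']
'd': index 0 in ['d', 'b', 'e'] -> ['d', 'b', 'e']
'e': index 2 in ['d', 'b', 'e'] -> ['e', 'd', 'b']
'd': index 1 in ['e', 'd', 'b'] -> ['d', 'e', 'b']
'b': index 2 in ['d', 'e', 'b'] -> ['b', 'd', 'e']
'd': index 1 in ['b', 'd', 'e'] -> ['d', 'b', 'e']


Output: [1, 0, 2, 1, 2, 1]


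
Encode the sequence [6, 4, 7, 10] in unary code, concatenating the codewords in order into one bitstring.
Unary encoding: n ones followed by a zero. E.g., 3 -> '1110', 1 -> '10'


Encode each number as n ones followed by a terminating 0:
  6 -> 1111110 (7 bits)
  4 -> 11110 (5 bits)
  7 -> 11111110 (8 bits)
  10 -> 11111111110 (11 bits)
Total length = 7 + 5 + 8 + 11 = 31 bits.

Unary([6, 4, 7, 10]) = 1111110111101111111011111111110 (31 bits)


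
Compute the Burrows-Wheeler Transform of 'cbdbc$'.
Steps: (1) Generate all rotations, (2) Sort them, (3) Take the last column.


Rotations (sorted):
  0: $cbdbc -> last char: c
  1: bc$cbd -> last char: d
  2: bdbc$c -> last char: c
  3: c$cbdb -> last char: b
  4: cbdbc$ -> last char: $
  5: dbc$cb -> last char: b


BWT = cdcb$b


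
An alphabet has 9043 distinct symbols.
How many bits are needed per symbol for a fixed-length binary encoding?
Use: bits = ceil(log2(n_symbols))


log2(9043) = 13.1426
Bracket: 2^13 = 8192 < 9043 <= 2^14 = 16384
So ceil(log2(9043)) = 14

bits = ceil(log2(9043)) = ceil(13.1426) = 14 bits


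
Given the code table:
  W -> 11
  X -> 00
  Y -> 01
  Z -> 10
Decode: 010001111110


Decoding:
01 -> Y
00 -> X
01 -> Y
11 -> W
11 -> W
10 -> Z


Result: YXYWWZ


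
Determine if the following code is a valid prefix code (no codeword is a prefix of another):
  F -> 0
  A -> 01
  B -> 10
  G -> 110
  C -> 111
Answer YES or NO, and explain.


Checking each pair (does one codeword prefix another?):
  F='0' vs A='01': prefix -- VIOLATION

NO -- this is NOT a valid prefix code. F (0) is a prefix of A (01).


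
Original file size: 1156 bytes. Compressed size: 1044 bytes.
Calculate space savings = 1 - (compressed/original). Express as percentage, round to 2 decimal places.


ratio = compressed/original = 1044/1156 = 0.903114
savings = 1 - ratio = 1 - 0.903114 = 0.096886
as a percentage: 0.096886 * 100 = 9.69%

Space savings = 1 - 1044/1156 = 9.69%


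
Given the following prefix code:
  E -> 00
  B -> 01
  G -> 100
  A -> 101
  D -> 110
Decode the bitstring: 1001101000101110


Decoding step by step:
Bits 100 -> G
Bits 110 -> D
Bits 100 -> G
Bits 01 -> B
Bits 01 -> B
Bits 110 -> D


Decoded message: GDGBBD


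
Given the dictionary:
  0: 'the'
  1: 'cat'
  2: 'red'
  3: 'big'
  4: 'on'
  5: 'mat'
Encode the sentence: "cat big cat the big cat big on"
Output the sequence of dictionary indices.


Look up each word in the dictionary:
  'cat' -> 1
  'big' -> 3
  'cat' -> 1
  'the' -> 0
  'big' -> 3
  'cat' -> 1
  'big' -> 3
  'on' -> 4

Encoded: [1, 3, 1, 0, 3, 1, 3, 4]


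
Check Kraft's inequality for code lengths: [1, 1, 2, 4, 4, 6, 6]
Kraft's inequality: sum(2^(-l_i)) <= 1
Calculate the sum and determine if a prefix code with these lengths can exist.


Sum = 2^(-1) + 2^(-1) + 2^(-2) + 2^(-4) + 2^(-4) + 2^(-6) + 2^(-6)
    = 0.5 + 0.5 + 0.25 + 0.0625 + 0.0625 + 0.015625 + 0.015625
    = 90/64 = 1.40625
Since 1.40625 > 1, Kraft's inequality is NOT satisfied.
A prefix code with these lengths CANNOT exist.

Kraft sum = 1.40625. Not satisfied.


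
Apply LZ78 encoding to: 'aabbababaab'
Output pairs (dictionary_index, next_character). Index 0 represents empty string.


LZ78 encoding steps:
Dictionary: {0: ''}
Step 1: w='' (idx 0), next='a' -> output (0, 'a'), add 'a' as idx 1
Step 2: w='a' (idx 1), next='b' -> output (1, 'b'), add 'ab' as idx 2
Step 3: w='' (idx 0), next='b' -> output (0, 'b'), add 'b' as idx 3
Step 4: w='ab' (idx 2), next='a' -> output (2, 'a'), add 'aba' as idx 4
Step 5: w='b' (idx 3), next='a' -> output (3, 'a'), add 'ba' as idx 5
Step 6: w='ab' (idx 2), end of input -> output (2, '')


Encoded: [(0, 'a'), (1, 'b'), (0, 'b'), (2, 'a'), (3, 'a'), (2, '')]


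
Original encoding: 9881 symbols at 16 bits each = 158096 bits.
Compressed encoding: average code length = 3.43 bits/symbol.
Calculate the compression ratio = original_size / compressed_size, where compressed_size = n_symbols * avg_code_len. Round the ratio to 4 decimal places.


original_size = n_symbols * orig_bits = 9881 * 16 = 158096 bits
compressed_size = n_symbols * avg_code_len = 9881 * 3.43 = 33891.83 bits
ratio = original_size / compressed_size = 158096 / 33891.83 = 4.6647

Compression ratio = 4.6647


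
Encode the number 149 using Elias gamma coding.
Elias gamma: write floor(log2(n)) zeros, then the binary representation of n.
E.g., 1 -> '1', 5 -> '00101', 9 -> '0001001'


num_bits = floor(log2(149)) + 1 = 8
leading_zeros = num_bits - 1 = 7
binary(149) = 10010101

Elias gamma(149) = '0000000' + '10010101' = 000000010010101 (15 bits)


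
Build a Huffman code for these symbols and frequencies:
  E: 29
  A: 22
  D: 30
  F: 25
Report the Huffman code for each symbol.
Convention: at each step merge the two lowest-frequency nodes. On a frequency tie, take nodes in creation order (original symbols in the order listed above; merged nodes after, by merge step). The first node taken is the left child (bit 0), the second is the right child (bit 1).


Huffman tree construction:
Step 1: Merge A(22) + F(25) = 47
Step 2: Merge E(29) + D(30) = 59
Step 3: Merge (A+F)(47) + (E+D)(59) = 106
Read each symbol's code off the tree from the root (left child = 0, right child = 1).

Codes:
  E: 10 (length 2)
  A: 00 (length 2)
  D: 11 (length 2)
  F: 01 (length 2)
Average code length: 212/106 = 2.0000 bits/symbol


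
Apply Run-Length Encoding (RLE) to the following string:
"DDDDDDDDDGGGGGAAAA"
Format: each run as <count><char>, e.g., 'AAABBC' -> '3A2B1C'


Scanning runs left to right:
  i=0: run of 'D' x 9 -> '9D'
  i=9: run of 'G' x 5 -> '5G'
  i=14: run of 'A' x 4 -> '4A'

RLE = 9D5G4A


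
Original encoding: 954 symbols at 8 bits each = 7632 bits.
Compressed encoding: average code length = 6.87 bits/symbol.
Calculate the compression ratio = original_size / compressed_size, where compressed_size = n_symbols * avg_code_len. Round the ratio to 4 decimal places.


original_size = n_symbols * orig_bits = 954 * 8 = 7632 bits
compressed_size = n_symbols * avg_code_len = 954 * 6.87 = 6553.98 bits
ratio = original_size / compressed_size = 7632 / 6553.98 = 1.1645

Compression ratio = 1.1645


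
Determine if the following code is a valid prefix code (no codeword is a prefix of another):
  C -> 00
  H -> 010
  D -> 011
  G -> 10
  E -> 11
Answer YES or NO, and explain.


Checking each pair (does one codeword prefix another?):
  C='00' vs H='010': no prefix
  C='00' vs D='011': no prefix
  C='00' vs G='10': no prefix
  C='00' vs E='11': no prefix
  H='010' vs C='00': no prefix
  H='010' vs D='011': no prefix
  H='010' vs G='10': no prefix
  H='010' vs E='11': no prefix
  D='011' vs C='00': no prefix
  D='011' vs H='010': no prefix
  D='011' vs G='10': no prefix
  D='011' vs E='11': no prefix
  G='10' vs C='00': no prefix
  G='10' vs H='010': no prefix
  G='10' vs D='011': no prefix
  G='10' vs E='11': no prefix
  E='11' vs C='00': no prefix
  E='11' vs H='010': no prefix
  E='11' vs D='011': no prefix
  E='11' vs G='10': no prefix
No violation found over all pairs.

YES -- this is a valid prefix code. No codeword is a prefix of any other codeword.


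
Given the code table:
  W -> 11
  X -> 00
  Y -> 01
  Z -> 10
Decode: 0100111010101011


Decoding:
01 -> Y
00 -> X
11 -> W
10 -> Z
10 -> Z
10 -> Z
10 -> Z
11 -> W


Result: YXWZZZZW


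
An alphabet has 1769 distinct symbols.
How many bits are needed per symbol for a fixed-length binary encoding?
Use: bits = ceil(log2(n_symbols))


log2(1769) = 10.7887
Bracket: 2^10 = 1024 < 1769 <= 2^11 = 2048
So ceil(log2(1769)) = 11

bits = ceil(log2(1769)) = ceil(10.7887) = 11 bits


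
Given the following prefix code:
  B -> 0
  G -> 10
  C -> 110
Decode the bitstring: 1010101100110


Decoding step by step:
Bits 10 -> G
Bits 10 -> G
Bits 10 -> G
Bits 110 -> C
Bits 0 -> B
Bits 110 -> C


Decoded message: GGGCBC


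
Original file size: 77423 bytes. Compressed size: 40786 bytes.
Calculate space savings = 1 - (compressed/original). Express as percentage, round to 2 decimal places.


ratio = compressed/original = 40786/77423 = 0.526794
savings = 1 - ratio = 1 - 0.526794 = 0.473206
as a percentage: 0.473206 * 100 = 47.32%

Space savings = 1 - 40786/77423 = 47.32%


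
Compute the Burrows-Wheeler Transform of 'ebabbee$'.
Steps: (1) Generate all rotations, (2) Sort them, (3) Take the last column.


Rotations (sorted):
  0: $ebabbee -> last char: e
  1: abbee$eb -> last char: b
  2: babbee$e -> last char: e
  3: bbee$eba -> last char: a
  4: bee$ebab -> last char: b
  5: e$ebabbe -> last char: e
  6: ebabbee$ -> last char: $
  7: ee$ebabb -> last char: b


BWT = ebeabe$b


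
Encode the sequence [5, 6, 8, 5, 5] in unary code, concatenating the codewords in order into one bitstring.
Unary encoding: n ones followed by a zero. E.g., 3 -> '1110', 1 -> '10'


Encode each number as n ones followed by a terminating 0:
  5 -> 111110 (6 bits)
  6 -> 1111110 (7 bits)
  8 -> 111111110 (9 bits)
  5 -> 111110 (6 bits)
  5 -> 111110 (6 bits)
Total length = 6 + 7 + 9 + 6 + 6 = 34 bits.

Unary([5, 6, 8, 5, 5]) = 1111101111110111111110111110111110 (34 bits)


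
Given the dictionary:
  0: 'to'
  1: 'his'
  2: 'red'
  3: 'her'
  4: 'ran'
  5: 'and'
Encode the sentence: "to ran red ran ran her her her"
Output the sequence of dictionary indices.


Look up each word in the dictionary:
  'to' -> 0
  'ran' -> 4
  'red' -> 2
  'ran' -> 4
  'ran' -> 4
  'her' -> 3
  'her' -> 3
  'her' -> 3

Encoded: [0, 4, 2, 4, 4, 3, 3, 3]


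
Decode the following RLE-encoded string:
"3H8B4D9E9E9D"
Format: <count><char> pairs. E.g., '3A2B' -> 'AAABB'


Expanding each <count><char> pair:
  3H -> 'HHH'
  8B -> 'BBBBBBBB'
  4D -> 'DDDD'
  9E -> 'EEEEEEEEE'
  9E -> 'EEEEEEEEE'
  9D -> 'DDDDDDDDD'

Decoded = HHHBBBBBBBBDDDDEEEEEEEEEEEEEEEEEEDDDDDDDDD


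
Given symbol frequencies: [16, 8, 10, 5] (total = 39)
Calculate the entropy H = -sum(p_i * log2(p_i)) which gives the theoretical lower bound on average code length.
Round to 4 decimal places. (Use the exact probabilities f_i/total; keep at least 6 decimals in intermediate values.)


Per-symbol terms -p_i * log2(p_i) with p_i = f_i/39:
  p = 16/39 = 0.410256: log2(p) = -1.285402, -p*log2(p) = 0.527345
  p = 8/39 = 0.205128: log2(p) = -2.285402, -p*log2(p) = 0.468800
  p = 10/39 = 0.256410: log2(p) = -1.963474, -p*log2(p) = 0.503455
  p = 5/39 = 0.128205: log2(p) = -2.963474, -p*log2(p) = 0.379933
H = 0.527345 + 0.468800 + 0.503455 + 0.379933 = 1.879533

H = 1.8795 bits/symbol


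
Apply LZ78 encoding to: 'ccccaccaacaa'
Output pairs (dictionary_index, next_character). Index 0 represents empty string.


LZ78 encoding steps:
Dictionary: {0: ''}
Step 1: w='' (idx 0), next='c' -> output (0, 'c'), add 'c' as idx 1
Step 2: w='c' (idx 1), next='c' -> output (1, 'c'), add 'cc' as idx 2
Step 3: w='c' (idx 1), next='a' -> output (1, 'a'), add 'ca' as idx 3
Step 4: w='cc' (idx 2), next='a' -> output (2, 'a'), add 'cca' as idx 4
Step 5: w='' (idx 0), next='a' -> output (0, 'a'), add 'a' as idx 5
Step 6: w='ca' (idx 3), next='a' -> output (3, 'a'), add 'caa' as idx 6


Encoded: [(0, 'c'), (1, 'c'), (1, 'a'), (2, 'a'), (0, 'a'), (3, 'a')]


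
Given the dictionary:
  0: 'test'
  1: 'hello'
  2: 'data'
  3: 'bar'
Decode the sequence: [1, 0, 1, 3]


Look up each index in the dictionary:
  1 -> 'hello'
  0 -> 'test'
  1 -> 'hello'
  3 -> 'bar'

Decoded: "hello test hello bar"


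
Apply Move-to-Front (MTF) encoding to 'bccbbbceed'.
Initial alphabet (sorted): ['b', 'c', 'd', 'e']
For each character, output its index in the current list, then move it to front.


MTF encoding:
'b': index 0 in ['b', 'c', 'd', 'e'] -> ['b', 'c', 'd', 'e']
'c': index 1 in ['b', 'c', 'd', 'e'] -> ['c', 'b', 'd', 'e']
'c': index 0 in ['c', 'b', 'd', 'e'] -> ['c', 'b', 'd', 'e']
'b': index 1 in ['c', 'b', 'd', 'e'] -> ['b', 'c', 'd', 'e']
'b': index 0 in ['b', 'c', 'd', 'e'] -> ['b', 'c', 'd', 'e']
'b': index 0 in ['b', 'c', 'd', 'e'] -> ['b', 'c', 'd', 'e']
'c': index 1 in ['b', 'c', 'd', 'e'] -> ['c', 'b', 'd', 'e']
'e': index 3 in ['c', 'b', 'd', 'e'] -> ['e', 'c', 'b', 'd']
'e': index 0 in ['e', 'c', 'b', 'd'] -> ['e', 'c', 'b', 'd']
'd': index 3 in ['e', 'c', 'b', 'd'] -> ['d', 'e', 'c', 'b']


Output: [0, 1, 0, 1, 0, 0, 1, 3, 0, 3]


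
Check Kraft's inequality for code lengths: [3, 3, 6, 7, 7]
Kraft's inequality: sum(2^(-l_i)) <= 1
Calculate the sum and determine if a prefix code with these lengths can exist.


Sum = 2^(-3) + 2^(-3) + 2^(-6) + 2^(-7) + 2^(-7)
    = 0.125 + 0.125 + 0.015625 + 0.0078125 + 0.0078125
    = 36/128 = 0.28125
Since 0.28125 <= 1, Kraft's inequality IS satisfied.
A prefix code with these lengths CAN exist.

Kraft sum = 0.28125. Satisfied.


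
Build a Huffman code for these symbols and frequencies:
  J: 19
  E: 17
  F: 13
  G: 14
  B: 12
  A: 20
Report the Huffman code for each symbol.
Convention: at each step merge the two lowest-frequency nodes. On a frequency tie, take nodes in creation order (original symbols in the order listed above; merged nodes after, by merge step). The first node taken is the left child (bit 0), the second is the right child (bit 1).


Huffman tree construction:
Step 1: Merge B(12) + F(13) = 25
Step 2: Merge G(14) + E(17) = 31
Step 3: Merge J(19) + A(20) = 39
Step 4: Merge (B+F)(25) + (G+E)(31) = 56
Step 5: Merge (J+A)(39) + ((B+F)+(G+E))(56) = 95
Read each symbol's code off the tree from the root (left child = 0, right child = 1).

Codes:
  J: 00 (length 2)
  E: 111 (length 3)
  F: 101 (length 3)
  G: 110 (length 3)
  B: 100 (length 3)
  A: 01 (length 2)
Average code length: 246/95 = 2.5895 bits/symbol


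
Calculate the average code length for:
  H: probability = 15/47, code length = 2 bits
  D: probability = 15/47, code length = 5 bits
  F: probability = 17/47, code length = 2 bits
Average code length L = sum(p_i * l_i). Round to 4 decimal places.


Weighted contributions p_i * l_i:
  H: (15/47) * 2 = 30/47
  D: (15/47) * 5 = 75/47
  F: (17/47) * 2 = 34/47
Sum = (30 + 75 + 34)/47 = 139/47

L = 139/47 = 2.9574 bits/symbol


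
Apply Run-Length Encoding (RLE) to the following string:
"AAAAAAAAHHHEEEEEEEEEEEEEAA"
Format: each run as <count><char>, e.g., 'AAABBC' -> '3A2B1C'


Scanning runs left to right:
  i=0: run of 'A' x 8 -> '8A'
  i=8: run of 'H' x 3 -> '3H'
  i=11: run of 'E' x 13 -> '13E'
  i=24: run of 'A' x 2 -> '2A'

RLE = 8A3H13E2A


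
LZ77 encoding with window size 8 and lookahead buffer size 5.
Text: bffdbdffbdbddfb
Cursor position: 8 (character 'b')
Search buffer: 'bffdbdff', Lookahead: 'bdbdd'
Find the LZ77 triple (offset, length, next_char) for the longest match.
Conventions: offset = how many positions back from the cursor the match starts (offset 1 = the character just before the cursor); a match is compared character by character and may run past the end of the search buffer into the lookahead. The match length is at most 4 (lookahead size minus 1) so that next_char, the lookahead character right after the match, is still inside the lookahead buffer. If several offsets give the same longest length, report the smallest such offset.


Try each offset into the search buffer:
  offset=1 (pos 7, char 'f'): match length 0
  offset=2 (pos 6, char 'f'): match length 0
  offset=3 (pos 5, char 'd'): match length 0
  offset=4 (pos 4, char 'b'): match length 2
  offset=5 (pos 3, char 'd'): match length 0
  offset=6 (pos 2, char 'f'): match length 0
  offset=7 (pos 1, char 'f'): match length 0
  offset=8 (pos 0, char 'b'): match length 1
Longest match has length 2 at offset 4.
next_char = character at position 8 + 2 = 10 -> 'b'

Best match: offset=4, length=2 (matching 'bd' starting at position 4)
LZ77 triple: (4, 2, 'b')


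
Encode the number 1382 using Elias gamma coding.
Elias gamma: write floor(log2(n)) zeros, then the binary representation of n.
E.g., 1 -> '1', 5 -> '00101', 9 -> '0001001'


num_bits = floor(log2(1382)) + 1 = 11
leading_zeros = num_bits - 1 = 10
binary(1382) = 10101100110

Elias gamma(1382) = '0000000000' + '10101100110' = 000000000010101100110 (21 bits)


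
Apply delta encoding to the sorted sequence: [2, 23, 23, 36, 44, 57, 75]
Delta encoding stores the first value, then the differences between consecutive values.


First value: 2
Deltas:
  23 - 2 = 21
  23 - 23 = 0
  36 - 23 = 13
  44 - 36 = 8
  57 - 44 = 13
  75 - 57 = 18


Delta encoded: [2, 21, 0, 13, 8, 13, 18]


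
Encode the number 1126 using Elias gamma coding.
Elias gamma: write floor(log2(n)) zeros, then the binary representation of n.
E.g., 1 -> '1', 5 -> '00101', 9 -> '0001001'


num_bits = floor(log2(1126)) + 1 = 11
leading_zeros = num_bits - 1 = 10
binary(1126) = 10001100110

Elias gamma(1126) = '0000000000' + '10001100110' = 000000000010001100110 (21 bits)


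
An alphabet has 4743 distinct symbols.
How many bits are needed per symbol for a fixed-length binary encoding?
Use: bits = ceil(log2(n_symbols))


log2(4743) = 12.2116
Bracket: 2^12 = 4096 < 4743 <= 2^13 = 8192
So ceil(log2(4743)) = 13

bits = ceil(log2(4743)) = ceil(12.2116) = 13 bits


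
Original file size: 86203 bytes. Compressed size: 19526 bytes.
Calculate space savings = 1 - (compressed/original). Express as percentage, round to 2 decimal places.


ratio = compressed/original = 19526/86203 = 0.226512
savings = 1 - ratio = 1 - 0.226512 = 0.773488
as a percentage: 0.773488 * 100 = 77.35%

Space savings = 1 - 19526/86203 = 77.35%


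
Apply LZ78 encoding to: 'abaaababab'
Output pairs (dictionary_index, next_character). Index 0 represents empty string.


LZ78 encoding steps:
Dictionary: {0: ''}
Step 1: w='' (idx 0), next='a' -> output (0, 'a'), add 'a' as idx 1
Step 2: w='' (idx 0), next='b' -> output (0, 'b'), add 'b' as idx 2
Step 3: w='a' (idx 1), next='a' -> output (1, 'a'), add 'aa' as idx 3
Step 4: w='a' (idx 1), next='b' -> output (1, 'b'), add 'ab' as idx 4
Step 5: w='ab' (idx 4), next='a' -> output (4, 'a'), add 'aba' as idx 5
Step 6: w='b' (idx 2), end of input -> output (2, '')


Encoded: [(0, 'a'), (0, 'b'), (1, 'a'), (1, 'b'), (4, 'a'), (2, '')]


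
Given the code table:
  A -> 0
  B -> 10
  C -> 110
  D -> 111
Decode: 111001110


Decoding:
111 -> D
0 -> A
0 -> A
111 -> D
0 -> A


Result: DAADA


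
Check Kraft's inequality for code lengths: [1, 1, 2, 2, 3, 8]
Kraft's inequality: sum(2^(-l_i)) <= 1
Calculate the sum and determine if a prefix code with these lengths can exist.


Sum = 2^(-1) + 2^(-1) + 2^(-2) + 2^(-2) + 2^(-3) + 2^(-8)
    = 0.5 + 0.5 + 0.25 + 0.25 + 0.125 + 0.00390625
    = 417/256 = 1.62890625
Since 1.62890625 > 1, Kraft's inequality is NOT satisfied.
A prefix code with these lengths CANNOT exist.

Kraft sum = 1.62890625. Not satisfied.


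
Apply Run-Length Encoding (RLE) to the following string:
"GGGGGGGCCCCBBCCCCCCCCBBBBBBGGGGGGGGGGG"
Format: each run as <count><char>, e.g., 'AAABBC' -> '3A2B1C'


Scanning runs left to right:
  i=0: run of 'G' x 7 -> '7G'
  i=7: run of 'C' x 4 -> '4C'
  i=11: run of 'B' x 2 -> '2B'
  i=13: run of 'C' x 8 -> '8C'
  i=21: run of 'B' x 6 -> '6B'
  i=27: run of 'G' x 11 -> '11G'

RLE = 7G4C2B8C6B11G


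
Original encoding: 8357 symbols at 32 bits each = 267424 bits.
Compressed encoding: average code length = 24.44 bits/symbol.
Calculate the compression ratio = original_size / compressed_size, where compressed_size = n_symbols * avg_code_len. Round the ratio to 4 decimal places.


original_size = n_symbols * orig_bits = 8357 * 32 = 267424 bits
compressed_size = n_symbols * avg_code_len = 8357 * 24.44 = 204245.08 bits
ratio = original_size / compressed_size = 267424 / 204245.08 = 1.3093

Compression ratio = 1.3093


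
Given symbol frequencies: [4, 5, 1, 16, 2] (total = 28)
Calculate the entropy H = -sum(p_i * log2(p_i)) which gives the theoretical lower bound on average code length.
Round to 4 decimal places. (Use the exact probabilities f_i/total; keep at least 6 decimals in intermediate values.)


Per-symbol terms -p_i * log2(p_i) with p_i = f_i/28:
  p = 4/28 = 0.142857: log2(p) = -2.807355, -p*log2(p) = 0.401051
  p = 5/28 = 0.178571: log2(p) = -2.485427, -p*log2(p) = 0.443826
  p = 1/28 = 0.035714: log2(p) = -4.807355, -p*log2(p) = 0.171691
  p = 16/28 = 0.571429: log2(p) = -0.807355, -p*log2(p) = 0.461346
  p = 2/28 = 0.071429: log2(p) = -3.807355, -p*log2(p) = 0.271954
H = 0.401051 + 0.443826 + 0.171691 + 0.461346 + 0.271954 = 1.749868

H = 1.7499 bits/symbol


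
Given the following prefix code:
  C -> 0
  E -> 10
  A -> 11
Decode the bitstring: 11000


Decoding step by step:
Bits 11 -> A
Bits 0 -> C
Bits 0 -> C
Bits 0 -> C


Decoded message: ACCC


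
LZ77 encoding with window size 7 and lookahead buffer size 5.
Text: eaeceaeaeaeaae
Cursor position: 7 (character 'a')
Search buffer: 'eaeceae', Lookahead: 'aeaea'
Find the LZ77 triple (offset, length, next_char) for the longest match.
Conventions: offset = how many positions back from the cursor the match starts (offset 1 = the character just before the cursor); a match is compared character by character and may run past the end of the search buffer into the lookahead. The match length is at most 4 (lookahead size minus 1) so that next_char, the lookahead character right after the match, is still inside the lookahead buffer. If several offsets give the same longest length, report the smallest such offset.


Try each offset into the search buffer:
  offset=1 (pos 6, char 'e'): match length 0
  offset=2 (pos 5, char 'a'): match length 4
  offset=3 (pos 4, char 'e'): match length 0
  offset=4 (pos 3, char 'c'): match length 0
  offset=5 (pos 2, char 'e'): match length 0
  offset=6 (pos 1, char 'a'): match length 2
  offset=7 (pos 0, char 'e'): match length 0
Longest match has length 4 at offset 2.
next_char = character at position 7 + 4 = 11 -> 'a'

Best match: offset=2, length=4 (matching 'aeae' starting at position 5)
LZ77 triple: (2, 4, 'a')


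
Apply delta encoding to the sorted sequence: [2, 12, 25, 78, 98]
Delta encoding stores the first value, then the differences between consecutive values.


First value: 2
Deltas:
  12 - 2 = 10
  25 - 12 = 13
  78 - 25 = 53
  98 - 78 = 20


Delta encoded: [2, 10, 13, 53, 20]


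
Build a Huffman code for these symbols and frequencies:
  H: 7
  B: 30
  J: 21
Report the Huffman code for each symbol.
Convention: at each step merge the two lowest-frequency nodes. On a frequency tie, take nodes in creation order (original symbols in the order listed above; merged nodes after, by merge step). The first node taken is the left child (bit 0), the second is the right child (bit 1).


Huffman tree construction:
Step 1: Merge H(7) + J(21) = 28
Step 2: Merge (H+J)(28) + B(30) = 58
Read each symbol's code off the tree from the root (left child = 0, right child = 1).

Codes:
  H: 00 (length 2)
  B: 1 (length 1)
  J: 01 (length 2)
Average code length: 86/58 = 1.4828 bits/symbol


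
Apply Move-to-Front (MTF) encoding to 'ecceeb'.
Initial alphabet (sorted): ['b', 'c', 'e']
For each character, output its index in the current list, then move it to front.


MTF encoding:
'e': index 2 in ['b', 'c', 'e'] -> ['e', 'b', 'c']
'c': index 2 in ['e', 'b', 'c'] -> ['c', 'e', 'b']
'c': index 0 in ['c', 'e', 'b'] -> ['c', 'e', 'b']
'e': index 1 in ['c', 'e', 'b'] -> ['e', 'c', 'b']
'e': index 0 in ['e', 'c', 'b'] -> ['e', 'c', 'b']
'b': index 2 in ['e', 'c', 'b'] -> ['b', 'e', 'c']


Output: [2, 2, 0, 1, 0, 2]


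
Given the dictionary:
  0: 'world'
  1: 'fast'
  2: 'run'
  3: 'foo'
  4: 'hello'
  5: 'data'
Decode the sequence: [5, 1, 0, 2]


Look up each index in the dictionary:
  5 -> 'data'
  1 -> 'fast'
  0 -> 'world'
  2 -> 'run'

Decoded: "data fast world run"


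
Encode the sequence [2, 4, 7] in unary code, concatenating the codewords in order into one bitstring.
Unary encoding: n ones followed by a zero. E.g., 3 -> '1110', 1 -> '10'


Encode each number as n ones followed by a terminating 0:
  2 -> 110 (3 bits)
  4 -> 11110 (5 bits)
  7 -> 11111110 (8 bits)
Total length = 3 + 5 + 8 = 16 bits.

Unary([2, 4, 7]) = 1101111011111110 (16 bits)


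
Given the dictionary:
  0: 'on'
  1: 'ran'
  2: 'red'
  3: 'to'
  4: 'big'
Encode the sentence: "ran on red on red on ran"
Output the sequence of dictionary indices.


Look up each word in the dictionary:
  'ran' -> 1
  'on' -> 0
  'red' -> 2
  'on' -> 0
  'red' -> 2
  'on' -> 0
  'ran' -> 1

Encoded: [1, 0, 2, 0, 2, 0, 1]


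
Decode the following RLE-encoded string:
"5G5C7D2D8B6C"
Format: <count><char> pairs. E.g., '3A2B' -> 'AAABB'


Expanding each <count><char> pair:
  5G -> 'GGGGG'
  5C -> 'CCCCC'
  7D -> 'DDDDDDD'
  2D -> 'DD'
  8B -> 'BBBBBBBB'
  6C -> 'CCCCCC'

Decoded = GGGGGCCCCCDDDDDDDDDBBBBBBBBCCCCCC


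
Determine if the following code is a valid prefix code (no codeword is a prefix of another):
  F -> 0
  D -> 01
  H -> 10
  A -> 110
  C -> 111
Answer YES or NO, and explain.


Checking each pair (does one codeword prefix another?):
  F='0' vs D='01': prefix -- VIOLATION

NO -- this is NOT a valid prefix code. F (0) is a prefix of D (01).


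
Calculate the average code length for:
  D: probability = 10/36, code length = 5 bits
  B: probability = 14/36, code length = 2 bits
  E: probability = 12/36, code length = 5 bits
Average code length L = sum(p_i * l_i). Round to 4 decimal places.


Weighted contributions p_i * l_i:
  D: (10/36) * 5 = 50/36
  B: (14/36) * 2 = 28/36
  E: (12/36) * 5 = 60/36
Sum = (50 + 28 + 60)/36 = 138/36

L = 138/36 = 3.8333 bits/symbol


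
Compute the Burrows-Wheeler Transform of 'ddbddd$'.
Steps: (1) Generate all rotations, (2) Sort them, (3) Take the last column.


Rotations (sorted):
  0: $ddbddd -> last char: d
  1: bddd$dd -> last char: d
  2: d$ddbdd -> last char: d
  3: dbddd$d -> last char: d
  4: dd$ddbd -> last char: d
  5: ddbddd$ -> last char: $
  6: ddd$ddb -> last char: b


BWT = ddddd$b


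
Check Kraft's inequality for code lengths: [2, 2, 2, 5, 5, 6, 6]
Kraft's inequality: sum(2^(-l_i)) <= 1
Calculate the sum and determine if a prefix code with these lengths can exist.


Sum = 2^(-2) + 2^(-2) + 2^(-2) + 2^(-5) + 2^(-5) + 2^(-6) + 2^(-6)
    = 0.25 + 0.25 + 0.25 + 0.03125 + 0.03125 + 0.015625 + 0.015625
    = 54/64 = 0.84375
Since 0.84375 <= 1, Kraft's inequality IS satisfied.
A prefix code with these lengths CAN exist.

Kraft sum = 0.84375. Satisfied.
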